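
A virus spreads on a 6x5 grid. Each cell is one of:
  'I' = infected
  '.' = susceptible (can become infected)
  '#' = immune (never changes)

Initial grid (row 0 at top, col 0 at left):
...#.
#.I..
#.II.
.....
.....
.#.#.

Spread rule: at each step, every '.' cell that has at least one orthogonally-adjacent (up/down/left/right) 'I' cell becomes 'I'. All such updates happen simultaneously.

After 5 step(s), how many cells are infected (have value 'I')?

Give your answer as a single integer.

Step 0 (initial): 3 infected
Step 1: +7 new -> 10 infected
Step 2: +6 new -> 16 infected
Step 3: +6 new -> 22 infected
Step 4: +2 new -> 24 infected
Step 5: +1 new -> 25 infected

Answer: 25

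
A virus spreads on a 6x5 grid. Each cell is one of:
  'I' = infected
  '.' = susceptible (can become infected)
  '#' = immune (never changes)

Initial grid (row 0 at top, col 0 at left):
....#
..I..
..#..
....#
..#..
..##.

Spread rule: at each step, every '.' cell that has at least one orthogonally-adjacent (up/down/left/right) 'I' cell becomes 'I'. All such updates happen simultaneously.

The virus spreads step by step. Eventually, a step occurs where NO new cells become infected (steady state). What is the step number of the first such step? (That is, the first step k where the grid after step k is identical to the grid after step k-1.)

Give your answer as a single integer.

Answer: 7

Derivation:
Step 0 (initial): 1 infected
Step 1: +3 new -> 4 infected
Step 2: +6 new -> 10 infected
Step 3: +5 new -> 15 infected
Step 4: +4 new -> 19 infected
Step 5: +3 new -> 22 infected
Step 6: +2 new -> 24 infected
Step 7: +0 new -> 24 infected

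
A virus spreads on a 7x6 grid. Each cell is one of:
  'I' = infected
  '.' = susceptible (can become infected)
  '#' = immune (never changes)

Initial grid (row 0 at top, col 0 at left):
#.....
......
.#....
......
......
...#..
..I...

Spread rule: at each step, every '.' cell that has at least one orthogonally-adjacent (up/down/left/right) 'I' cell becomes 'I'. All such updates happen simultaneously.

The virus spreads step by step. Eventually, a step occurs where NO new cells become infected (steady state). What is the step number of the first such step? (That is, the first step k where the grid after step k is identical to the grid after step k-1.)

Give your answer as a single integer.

Step 0 (initial): 1 infected
Step 1: +3 new -> 4 infected
Step 2: +4 new -> 8 infected
Step 3: +6 new -> 14 infected
Step 4: +6 new -> 20 infected
Step 5: +5 new -> 25 infected
Step 6: +6 new -> 31 infected
Step 7: +5 new -> 36 infected
Step 8: +2 new -> 38 infected
Step 9: +1 new -> 39 infected
Step 10: +0 new -> 39 infected

Answer: 10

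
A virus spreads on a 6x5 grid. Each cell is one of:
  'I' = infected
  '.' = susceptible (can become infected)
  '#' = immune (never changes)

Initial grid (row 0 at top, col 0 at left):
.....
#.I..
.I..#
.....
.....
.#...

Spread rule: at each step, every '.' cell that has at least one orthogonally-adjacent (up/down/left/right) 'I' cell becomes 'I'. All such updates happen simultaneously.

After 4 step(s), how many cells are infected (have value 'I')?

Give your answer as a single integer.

Step 0 (initial): 2 infected
Step 1: +6 new -> 8 infected
Step 2: +7 new -> 15 infected
Step 3: +5 new -> 20 infected
Step 4: +4 new -> 24 infected

Answer: 24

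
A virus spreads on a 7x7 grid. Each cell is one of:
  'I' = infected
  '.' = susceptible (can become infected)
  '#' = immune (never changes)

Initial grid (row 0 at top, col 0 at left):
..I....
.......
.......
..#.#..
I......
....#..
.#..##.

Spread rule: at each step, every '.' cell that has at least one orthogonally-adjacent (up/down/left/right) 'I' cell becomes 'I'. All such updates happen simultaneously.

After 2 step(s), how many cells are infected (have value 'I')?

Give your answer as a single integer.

Step 0 (initial): 2 infected
Step 1: +6 new -> 8 infected
Step 2: +10 new -> 18 infected

Answer: 18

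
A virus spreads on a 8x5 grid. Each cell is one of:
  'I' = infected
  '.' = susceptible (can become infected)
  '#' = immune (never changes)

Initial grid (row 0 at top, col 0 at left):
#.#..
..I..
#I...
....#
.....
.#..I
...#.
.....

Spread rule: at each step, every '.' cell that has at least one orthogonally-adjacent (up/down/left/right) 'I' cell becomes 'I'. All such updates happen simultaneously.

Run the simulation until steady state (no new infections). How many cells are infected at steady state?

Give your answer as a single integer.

Step 0 (initial): 3 infected
Step 1: +7 new -> 10 infected
Step 2: +11 new -> 21 infected
Step 3: +7 new -> 28 infected
Step 4: +3 new -> 31 infected
Step 5: +2 new -> 33 infected
Step 6: +1 new -> 34 infected
Step 7: +0 new -> 34 infected

Answer: 34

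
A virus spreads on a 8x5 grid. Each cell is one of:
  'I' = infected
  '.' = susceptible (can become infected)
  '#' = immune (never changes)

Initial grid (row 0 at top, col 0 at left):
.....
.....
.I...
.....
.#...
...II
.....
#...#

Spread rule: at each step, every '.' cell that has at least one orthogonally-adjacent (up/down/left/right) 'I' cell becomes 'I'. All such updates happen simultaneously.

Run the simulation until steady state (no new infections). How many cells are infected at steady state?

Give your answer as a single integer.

Answer: 37

Derivation:
Step 0 (initial): 3 infected
Step 1: +9 new -> 12 infected
Step 2: +12 new -> 24 infected
Step 3: +8 new -> 32 infected
Step 4: +4 new -> 36 infected
Step 5: +1 new -> 37 infected
Step 6: +0 new -> 37 infected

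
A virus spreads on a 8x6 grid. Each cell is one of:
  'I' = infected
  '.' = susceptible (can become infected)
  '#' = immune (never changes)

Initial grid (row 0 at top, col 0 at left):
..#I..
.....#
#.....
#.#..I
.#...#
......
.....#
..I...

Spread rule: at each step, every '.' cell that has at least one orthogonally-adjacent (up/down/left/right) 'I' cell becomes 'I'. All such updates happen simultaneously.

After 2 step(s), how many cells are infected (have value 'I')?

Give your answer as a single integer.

Step 0 (initial): 3 infected
Step 1: +7 new -> 10 infected
Step 2: +12 new -> 22 infected

Answer: 22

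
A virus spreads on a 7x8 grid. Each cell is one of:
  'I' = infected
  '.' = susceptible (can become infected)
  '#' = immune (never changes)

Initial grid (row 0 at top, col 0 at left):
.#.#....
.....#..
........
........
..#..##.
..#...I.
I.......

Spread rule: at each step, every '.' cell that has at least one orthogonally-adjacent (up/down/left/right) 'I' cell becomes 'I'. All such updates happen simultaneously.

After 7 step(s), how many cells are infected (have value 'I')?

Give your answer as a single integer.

Step 0 (initial): 2 infected
Step 1: +5 new -> 7 infected
Step 2: +7 new -> 14 infected
Step 3: +7 new -> 21 infected
Step 4: +6 new -> 27 infected
Step 5: +8 new -> 35 infected
Step 6: +8 new -> 43 infected
Step 7: +4 new -> 47 infected

Answer: 47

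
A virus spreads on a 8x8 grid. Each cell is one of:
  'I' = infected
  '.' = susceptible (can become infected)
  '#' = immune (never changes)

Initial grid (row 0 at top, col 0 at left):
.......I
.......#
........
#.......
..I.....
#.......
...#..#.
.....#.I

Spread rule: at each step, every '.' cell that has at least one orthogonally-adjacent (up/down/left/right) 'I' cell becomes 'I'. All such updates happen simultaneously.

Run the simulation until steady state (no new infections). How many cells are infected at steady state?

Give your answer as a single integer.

Step 0 (initial): 3 infected
Step 1: +7 new -> 10 infected
Step 2: +11 new -> 21 infected
Step 3: +13 new -> 34 infected
Step 4: +18 new -> 52 infected
Step 5: +5 new -> 57 infected
Step 6: +1 new -> 58 infected
Step 7: +0 new -> 58 infected

Answer: 58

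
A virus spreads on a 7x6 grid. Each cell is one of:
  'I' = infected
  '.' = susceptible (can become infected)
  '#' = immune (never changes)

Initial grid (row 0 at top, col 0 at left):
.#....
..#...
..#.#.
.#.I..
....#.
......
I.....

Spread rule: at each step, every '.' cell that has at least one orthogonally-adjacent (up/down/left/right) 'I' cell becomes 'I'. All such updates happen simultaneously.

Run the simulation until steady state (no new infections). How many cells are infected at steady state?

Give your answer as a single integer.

Answer: 36

Derivation:
Step 0 (initial): 2 infected
Step 1: +6 new -> 8 infected
Step 2: +7 new -> 15 infected
Step 3: +9 new -> 24 infected
Step 4: +6 new -> 30 infected
Step 5: +4 new -> 34 infected
Step 6: +2 new -> 36 infected
Step 7: +0 new -> 36 infected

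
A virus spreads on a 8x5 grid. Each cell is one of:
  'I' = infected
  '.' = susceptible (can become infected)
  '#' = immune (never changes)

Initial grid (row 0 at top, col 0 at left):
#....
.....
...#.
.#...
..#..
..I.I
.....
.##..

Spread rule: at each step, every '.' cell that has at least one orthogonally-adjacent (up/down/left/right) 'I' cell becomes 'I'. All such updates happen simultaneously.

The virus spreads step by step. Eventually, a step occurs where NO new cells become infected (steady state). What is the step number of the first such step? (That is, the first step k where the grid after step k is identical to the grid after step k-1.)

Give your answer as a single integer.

Answer: 9

Derivation:
Step 0 (initial): 2 infected
Step 1: +5 new -> 7 infected
Step 2: +7 new -> 14 infected
Step 3: +5 new -> 19 infected
Step 4: +4 new -> 23 infected
Step 5: +4 new -> 27 infected
Step 6: +4 new -> 31 infected
Step 7: +2 new -> 33 infected
Step 8: +1 new -> 34 infected
Step 9: +0 new -> 34 infected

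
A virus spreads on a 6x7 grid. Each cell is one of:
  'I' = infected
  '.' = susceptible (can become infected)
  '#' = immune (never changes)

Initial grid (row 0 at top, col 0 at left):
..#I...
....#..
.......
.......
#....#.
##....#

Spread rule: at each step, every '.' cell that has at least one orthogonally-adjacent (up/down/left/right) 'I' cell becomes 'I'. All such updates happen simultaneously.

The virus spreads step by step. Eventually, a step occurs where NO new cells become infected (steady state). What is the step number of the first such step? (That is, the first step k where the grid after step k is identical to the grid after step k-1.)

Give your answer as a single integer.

Step 0 (initial): 1 infected
Step 1: +2 new -> 3 infected
Step 2: +3 new -> 6 infected
Step 3: +6 new -> 12 infected
Step 4: +8 new -> 20 infected
Step 5: +8 new -> 28 infected
Step 6: +5 new -> 33 infected
Step 7: +2 new -> 35 infected
Step 8: +0 new -> 35 infected

Answer: 8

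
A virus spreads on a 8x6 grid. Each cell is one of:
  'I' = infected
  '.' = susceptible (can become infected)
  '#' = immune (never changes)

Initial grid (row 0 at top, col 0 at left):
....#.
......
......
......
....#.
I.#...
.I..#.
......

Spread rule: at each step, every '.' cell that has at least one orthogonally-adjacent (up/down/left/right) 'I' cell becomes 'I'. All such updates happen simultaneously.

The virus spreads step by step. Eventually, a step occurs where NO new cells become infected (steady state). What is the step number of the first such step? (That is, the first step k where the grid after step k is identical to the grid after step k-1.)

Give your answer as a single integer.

Step 0 (initial): 2 infected
Step 1: +5 new -> 7 infected
Step 2: +5 new -> 12 infected
Step 3: +5 new -> 17 infected
Step 4: +6 new -> 23 infected
Step 5: +6 new -> 29 infected
Step 6: +6 new -> 35 infected
Step 7: +4 new -> 39 infected
Step 8: +3 new -> 42 infected
Step 9: +1 new -> 43 infected
Step 10: +1 new -> 44 infected
Step 11: +0 new -> 44 infected

Answer: 11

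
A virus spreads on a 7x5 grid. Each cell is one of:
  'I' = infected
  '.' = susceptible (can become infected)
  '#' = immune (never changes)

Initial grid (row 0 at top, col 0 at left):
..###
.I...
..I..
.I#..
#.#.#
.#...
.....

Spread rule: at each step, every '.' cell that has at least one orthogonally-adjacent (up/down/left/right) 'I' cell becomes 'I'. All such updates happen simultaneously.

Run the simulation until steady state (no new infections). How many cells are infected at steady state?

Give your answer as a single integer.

Step 0 (initial): 3 infected
Step 1: +7 new -> 10 infected
Step 2: +5 new -> 15 infected
Step 3: +3 new -> 18 infected
Step 4: +1 new -> 19 infected
Step 5: +3 new -> 22 infected
Step 6: +2 new -> 24 infected
Step 7: +1 new -> 25 infected
Step 8: +1 new -> 26 infected
Step 9: +1 new -> 27 infected
Step 10: +0 new -> 27 infected

Answer: 27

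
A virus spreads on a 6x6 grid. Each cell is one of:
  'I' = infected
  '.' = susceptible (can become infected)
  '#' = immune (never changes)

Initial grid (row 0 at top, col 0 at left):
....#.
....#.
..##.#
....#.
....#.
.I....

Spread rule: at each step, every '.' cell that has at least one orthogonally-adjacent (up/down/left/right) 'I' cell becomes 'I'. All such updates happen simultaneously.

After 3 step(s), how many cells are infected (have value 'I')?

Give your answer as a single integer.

Step 0 (initial): 1 infected
Step 1: +3 new -> 4 infected
Step 2: +4 new -> 8 infected
Step 3: +5 new -> 13 infected

Answer: 13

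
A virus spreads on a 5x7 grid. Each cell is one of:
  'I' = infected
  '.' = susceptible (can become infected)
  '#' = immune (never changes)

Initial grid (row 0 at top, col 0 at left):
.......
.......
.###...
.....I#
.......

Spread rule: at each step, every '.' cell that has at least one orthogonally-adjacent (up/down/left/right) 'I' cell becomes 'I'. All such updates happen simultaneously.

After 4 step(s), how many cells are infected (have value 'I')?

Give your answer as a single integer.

Answer: 20

Derivation:
Step 0 (initial): 1 infected
Step 1: +3 new -> 4 infected
Step 2: +6 new -> 10 infected
Step 3: +5 new -> 15 infected
Step 4: +5 new -> 20 infected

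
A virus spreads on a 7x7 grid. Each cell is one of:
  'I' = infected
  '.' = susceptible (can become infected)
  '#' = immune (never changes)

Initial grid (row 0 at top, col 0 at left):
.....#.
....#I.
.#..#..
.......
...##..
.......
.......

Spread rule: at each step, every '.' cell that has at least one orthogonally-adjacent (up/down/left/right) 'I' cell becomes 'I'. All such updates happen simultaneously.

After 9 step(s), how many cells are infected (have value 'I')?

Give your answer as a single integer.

Answer: 41

Derivation:
Step 0 (initial): 1 infected
Step 1: +2 new -> 3 infected
Step 2: +3 new -> 6 infected
Step 3: +3 new -> 9 infected
Step 4: +3 new -> 12 infected
Step 5: +5 new -> 17 infected
Step 6: +7 new -> 24 infected
Step 7: +6 new -> 30 infected
Step 8: +7 new -> 37 infected
Step 9: +4 new -> 41 infected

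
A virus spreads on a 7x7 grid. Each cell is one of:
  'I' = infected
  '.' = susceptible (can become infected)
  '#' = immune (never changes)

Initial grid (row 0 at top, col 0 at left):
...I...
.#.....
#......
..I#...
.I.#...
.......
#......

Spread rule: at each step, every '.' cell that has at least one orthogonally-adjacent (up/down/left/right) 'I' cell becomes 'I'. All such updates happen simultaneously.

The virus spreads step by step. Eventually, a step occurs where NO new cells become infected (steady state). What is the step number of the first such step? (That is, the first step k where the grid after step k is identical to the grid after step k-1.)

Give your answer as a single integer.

Step 0 (initial): 3 infected
Step 1: +8 new -> 11 infected
Step 2: +10 new -> 21 infected
Step 3: +6 new -> 27 infected
Step 4: +6 new -> 33 infected
Step 5: +5 new -> 38 infected
Step 6: +4 new -> 42 infected
Step 7: +2 new -> 44 infected
Step 8: +0 new -> 44 infected

Answer: 8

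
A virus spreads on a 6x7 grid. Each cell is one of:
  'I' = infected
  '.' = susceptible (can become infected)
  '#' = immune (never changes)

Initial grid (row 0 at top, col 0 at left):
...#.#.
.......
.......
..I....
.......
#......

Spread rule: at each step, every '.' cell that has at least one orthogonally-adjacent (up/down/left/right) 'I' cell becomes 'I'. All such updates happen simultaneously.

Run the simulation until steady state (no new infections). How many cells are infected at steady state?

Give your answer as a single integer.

Answer: 39

Derivation:
Step 0 (initial): 1 infected
Step 1: +4 new -> 5 infected
Step 2: +8 new -> 13 infected
Step 3: +10 new -> 23 infected
Step 4: +7 new -> 30 infected
Step 5: +6 new -> 36 infected
Step 6: +2 new -> 38 infected
Step 7: +1 new -> 39 infected
Step 8: +0 new -> 39 infected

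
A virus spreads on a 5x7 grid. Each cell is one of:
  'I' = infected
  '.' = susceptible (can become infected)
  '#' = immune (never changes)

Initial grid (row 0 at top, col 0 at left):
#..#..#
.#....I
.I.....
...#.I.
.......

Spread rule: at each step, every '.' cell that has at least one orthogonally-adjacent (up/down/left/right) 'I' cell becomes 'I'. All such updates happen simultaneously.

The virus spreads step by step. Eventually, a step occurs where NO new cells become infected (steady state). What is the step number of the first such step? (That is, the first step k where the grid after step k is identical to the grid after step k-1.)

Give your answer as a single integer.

Answer: 5

Derivation:
Step 0 (initial): 3 infected
Step 1: +9 new -> 12 infected
Step 2: +11 new -> 23 infected
Step 3: +6 new -> 29 infected
Step 4: +1 new -> 30 infected
Step 5: +0 new -> 30 infected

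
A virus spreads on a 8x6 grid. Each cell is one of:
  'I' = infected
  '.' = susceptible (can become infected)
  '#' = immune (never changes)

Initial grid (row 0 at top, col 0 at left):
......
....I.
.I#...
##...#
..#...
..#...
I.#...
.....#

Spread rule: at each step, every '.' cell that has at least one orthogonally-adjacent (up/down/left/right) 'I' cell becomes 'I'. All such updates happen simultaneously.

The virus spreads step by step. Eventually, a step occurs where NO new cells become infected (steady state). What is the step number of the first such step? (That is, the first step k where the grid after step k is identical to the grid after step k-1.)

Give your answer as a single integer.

Step 0 (initial): 3 infected
Step 1: +9 new -> 12 infected
Step 2: +11 new -> 23 infected
Step 3: +6 new -> 29 infected
Step 4: +5 new -> 34 infected
Step 5: +5 new -> 39 infected
Step 6: +1 new -> 40 infected
Step 7: +0 new -> 40 infected

Answer: 7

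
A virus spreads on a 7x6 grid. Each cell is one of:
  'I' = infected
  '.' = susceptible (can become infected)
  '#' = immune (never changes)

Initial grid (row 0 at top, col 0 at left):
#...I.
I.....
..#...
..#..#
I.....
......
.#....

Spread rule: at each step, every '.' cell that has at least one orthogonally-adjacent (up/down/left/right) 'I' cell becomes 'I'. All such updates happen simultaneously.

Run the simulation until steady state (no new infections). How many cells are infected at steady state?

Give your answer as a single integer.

Answer: 37

Derivation:
Step 0 (initial): 3 infected
Step 1: +8 new -> 11 infected
Step 2: +11 new -> 22 infected
Step 3: +5 new -> 27 infected
Step 4: +4 new -> 31 infected
Step 5: +3 new -> 34 infected
Step 6: +2 new -> 36 infected
Step 7: +1 new -> 37 infected
Step 8: +0 new -> 37 infected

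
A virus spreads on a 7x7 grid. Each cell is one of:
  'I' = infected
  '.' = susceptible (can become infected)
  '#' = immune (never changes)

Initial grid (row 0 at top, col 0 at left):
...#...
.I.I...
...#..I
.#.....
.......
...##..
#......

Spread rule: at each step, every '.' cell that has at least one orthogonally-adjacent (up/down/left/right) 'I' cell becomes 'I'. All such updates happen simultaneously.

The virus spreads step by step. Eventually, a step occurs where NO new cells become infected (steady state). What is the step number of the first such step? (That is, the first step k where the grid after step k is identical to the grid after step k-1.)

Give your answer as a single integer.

Step 0 (initial): 3 infected
Step 1: +8 new -> 11 infected
Step 2: +10 new -> 21 infected
Step 3: +6 new -> 27 infected
Step 4: +6 new -> 33 infected
Step 5: +5 new -> 38 infected
Step 6: +3 new -> 41 infected
Step 7: +2 new -> 43 infected
Step 8: +0 new -> 43 infected

Answer: 8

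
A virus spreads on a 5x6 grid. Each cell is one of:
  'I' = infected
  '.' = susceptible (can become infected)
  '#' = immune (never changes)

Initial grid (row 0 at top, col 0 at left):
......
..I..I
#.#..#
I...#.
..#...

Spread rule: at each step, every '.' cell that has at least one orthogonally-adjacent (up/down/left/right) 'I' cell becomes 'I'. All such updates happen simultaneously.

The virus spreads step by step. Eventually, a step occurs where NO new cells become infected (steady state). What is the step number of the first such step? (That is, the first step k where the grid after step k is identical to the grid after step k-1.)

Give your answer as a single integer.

Answer: 8

Derivation:
Step 0 (initial): 3 infected
Step 1: +7 new -> 10 infected
Step 2: +9 new -> 19 infected
Step 3: +2 new -> 21 infected
Step 4: +1 new -> 22 infected
Step 5: +1 new -> 23 infected
Step 6: +1 new -> 24 infected
Step 7: +1 new -> 25 infected
Step 8: +0 new -> 25 infected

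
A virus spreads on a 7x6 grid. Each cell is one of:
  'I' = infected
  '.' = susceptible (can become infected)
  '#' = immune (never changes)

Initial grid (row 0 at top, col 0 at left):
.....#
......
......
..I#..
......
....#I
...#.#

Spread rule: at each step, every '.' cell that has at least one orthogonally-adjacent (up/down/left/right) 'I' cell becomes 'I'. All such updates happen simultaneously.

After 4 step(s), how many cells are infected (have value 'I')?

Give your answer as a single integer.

Step 0 (initial): 2 infected
Step 1: +4 new -> 6 infected
Step 2: +9 new -> 15 infected
Step 3: +11 new -> 26 infected
Step 4: +7 new -> 33 infected

Answer: 33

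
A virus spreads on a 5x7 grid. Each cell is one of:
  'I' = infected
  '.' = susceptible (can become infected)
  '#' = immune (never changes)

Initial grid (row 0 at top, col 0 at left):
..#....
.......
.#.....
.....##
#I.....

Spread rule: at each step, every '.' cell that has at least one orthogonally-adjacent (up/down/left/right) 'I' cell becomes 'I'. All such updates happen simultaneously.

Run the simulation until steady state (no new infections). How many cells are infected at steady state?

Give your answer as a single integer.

Answer: 30

Derivation:
Step 0 (initial): 1 infected
Step 1: +2 new -> 3 infected
Step 2: +3 new -> 6 infected
Step 3: +4 new -> 10 infected
Step 4: +5 new -> 15 infected
Step 5: +5 new -> 20 infected
Step 6: +4 new -> 24 infected
Step 7: +3 new -> 27 infected
Step 8: +2 new -> 29 infected
Step 9: +1 new -> 30 infected
Step 10: +0 new -> 30 infected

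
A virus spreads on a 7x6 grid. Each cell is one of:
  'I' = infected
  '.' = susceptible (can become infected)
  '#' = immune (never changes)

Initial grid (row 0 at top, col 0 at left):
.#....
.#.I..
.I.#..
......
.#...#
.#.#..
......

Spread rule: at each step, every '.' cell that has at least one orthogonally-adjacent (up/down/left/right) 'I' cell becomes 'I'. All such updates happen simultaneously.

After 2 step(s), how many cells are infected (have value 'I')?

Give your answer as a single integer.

Step 0 (initial): 2 infected
Step 1: +6 new -> 8 infected
Step 2: +7 new -> 15 infected

Answer: 15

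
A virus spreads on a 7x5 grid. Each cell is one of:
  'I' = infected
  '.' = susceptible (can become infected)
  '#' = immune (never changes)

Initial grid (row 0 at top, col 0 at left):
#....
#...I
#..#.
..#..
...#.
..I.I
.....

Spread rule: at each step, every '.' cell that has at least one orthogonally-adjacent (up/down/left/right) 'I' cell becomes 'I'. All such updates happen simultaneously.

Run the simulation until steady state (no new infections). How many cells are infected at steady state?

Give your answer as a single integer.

Answer: 29

Derivation:
Step 0 (initial): 3 infected
Step 1: +9 new -> 12 infected
Step 2: +7 new -> 19 infected
Step 3: +7 new -> 26 infected
Step 4: +3 new -> 29 infected
Step 5: +0 new -> 29 infected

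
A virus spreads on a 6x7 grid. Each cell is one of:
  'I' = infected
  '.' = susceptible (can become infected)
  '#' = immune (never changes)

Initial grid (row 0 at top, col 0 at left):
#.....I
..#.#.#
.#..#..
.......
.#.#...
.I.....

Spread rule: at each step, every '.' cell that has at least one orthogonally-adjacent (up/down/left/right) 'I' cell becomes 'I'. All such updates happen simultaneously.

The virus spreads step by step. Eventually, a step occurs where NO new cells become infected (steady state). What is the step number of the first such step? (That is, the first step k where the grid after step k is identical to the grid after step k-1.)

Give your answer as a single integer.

Step 0 (initial): 2 infected
Step 1: +3 new -> 5 infected
Step 2: +5 new -> 10 infected
Step 3: +5 new -> 15 infected
Step 4: +10 new -> 25 infected
Step 5: +7 new -> 32 infected
Step 6: +2 new -> 34 infected
Step 7: +0 new -> 34 infected

Answer: 7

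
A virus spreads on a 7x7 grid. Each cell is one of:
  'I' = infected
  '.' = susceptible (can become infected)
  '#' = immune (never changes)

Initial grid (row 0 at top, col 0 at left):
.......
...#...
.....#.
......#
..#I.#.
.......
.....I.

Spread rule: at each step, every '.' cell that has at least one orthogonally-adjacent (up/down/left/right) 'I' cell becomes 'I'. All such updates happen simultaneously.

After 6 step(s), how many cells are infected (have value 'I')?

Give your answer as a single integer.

Step 0 (initial): 2 infected
Step 1: +6 new -> 8 infected
Step 2: +7 new -> 15 infected
Step 3: +7 new -> 22 infected
Step 4: +7 new -> 29 infected
Step 5: +7 new -> 36 infected
Step 6: +5 new -> 41 infected

Answer: 41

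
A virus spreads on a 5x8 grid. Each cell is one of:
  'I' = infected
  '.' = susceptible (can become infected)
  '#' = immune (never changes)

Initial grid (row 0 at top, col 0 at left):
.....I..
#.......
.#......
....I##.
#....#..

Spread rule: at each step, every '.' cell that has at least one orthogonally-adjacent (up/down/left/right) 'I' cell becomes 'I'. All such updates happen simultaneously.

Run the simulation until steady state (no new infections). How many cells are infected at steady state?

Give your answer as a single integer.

Answer: 34

Derivation:
Step 0 (initial): 2 infected
Step 1: +6 new -> 8 infected
Step 2: +8 new -> 16 infected
Step 3: +7 new -> 23 infected
Step 4: +5 new -> 28 infected
Step 5: +4 new -> 32 infected
Step 6: +1 new -> 33 infected
Step 7: +1 new -> 34 infected
Step 8: +0 new -> 34 infected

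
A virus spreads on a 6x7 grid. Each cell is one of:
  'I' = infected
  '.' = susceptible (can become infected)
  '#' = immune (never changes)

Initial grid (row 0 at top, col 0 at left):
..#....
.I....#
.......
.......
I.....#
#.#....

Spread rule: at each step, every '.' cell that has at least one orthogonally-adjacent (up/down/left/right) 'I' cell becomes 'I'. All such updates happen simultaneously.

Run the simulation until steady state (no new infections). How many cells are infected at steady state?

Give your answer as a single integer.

Step 0 (initial): 2 infected
Step 1: +6 new -> 8 infected
Step 2: +7 new -> 15 infected
Step 3: +5 new -> 20 infected
Step 4: +6 new -> 26 infected
Step 5: +5 new -> 31 infected
Step 6: +4 new -> 35 infected
Step 7: +2 new -> 37 infected
Step 8: +0 new -> 37 infected

Answer: 37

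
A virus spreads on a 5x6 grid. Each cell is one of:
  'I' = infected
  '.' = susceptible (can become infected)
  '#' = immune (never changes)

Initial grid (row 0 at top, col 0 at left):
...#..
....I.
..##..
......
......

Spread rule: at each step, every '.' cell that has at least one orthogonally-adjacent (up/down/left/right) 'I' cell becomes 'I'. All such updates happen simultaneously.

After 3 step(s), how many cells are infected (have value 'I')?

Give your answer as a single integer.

Answer: 14

Derivation:
Step 0 (initial): 1 infected
Step 1: +4 new -> 5 infected
Step 2: +4 new -> 9 infected
Step 3: +5 new -> 14 infected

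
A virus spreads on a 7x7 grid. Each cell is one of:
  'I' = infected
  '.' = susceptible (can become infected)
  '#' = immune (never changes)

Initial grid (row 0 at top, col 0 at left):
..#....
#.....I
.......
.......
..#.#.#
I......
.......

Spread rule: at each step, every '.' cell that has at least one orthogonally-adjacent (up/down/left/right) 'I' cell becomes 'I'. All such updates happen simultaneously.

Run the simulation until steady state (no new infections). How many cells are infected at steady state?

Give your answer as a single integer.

Step 0 (initial): 2 infected
Step 1: +6 new -> 8 infected
Step 2: +8 new -> 16 infected
Step 3: +8 new -> 24 infected
Step 4: +10 new -> 34 infected
Step 5: +5 new -> 39 infected
Step 6: +3 new -> 42 infected
Step 7: +2 new -> 44 infected
Step 8: +0 new -> 44 infected

Answer: 44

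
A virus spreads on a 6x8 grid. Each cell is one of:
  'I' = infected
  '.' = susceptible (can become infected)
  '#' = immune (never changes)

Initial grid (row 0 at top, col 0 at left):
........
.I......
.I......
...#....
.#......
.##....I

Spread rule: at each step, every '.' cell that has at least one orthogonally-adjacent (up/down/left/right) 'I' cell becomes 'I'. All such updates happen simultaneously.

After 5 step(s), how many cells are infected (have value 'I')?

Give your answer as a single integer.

Answer: 43

Derivation:
Step 0 (initial): 3 infected
Step 1: +8 new -> 11 infected
Step 2: +9 new -> 20 infected
Step 3: +9 new -> 29 infected
Step 4: +11 new -> 40 infected
Step 5: +3 new -> 43 infected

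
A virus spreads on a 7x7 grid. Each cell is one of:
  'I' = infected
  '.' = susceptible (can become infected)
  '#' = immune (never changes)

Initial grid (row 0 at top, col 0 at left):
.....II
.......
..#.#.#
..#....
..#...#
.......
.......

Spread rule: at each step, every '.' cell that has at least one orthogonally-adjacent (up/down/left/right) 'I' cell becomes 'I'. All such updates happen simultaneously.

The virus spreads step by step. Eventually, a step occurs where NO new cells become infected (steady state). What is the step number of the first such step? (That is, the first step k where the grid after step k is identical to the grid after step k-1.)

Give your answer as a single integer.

Answer: 12

Derivation:
Step 0 (initial): 2 infected
Step 1: +3 new -> 5 infected
Step 2: +3 new -> 8 infected
Step 3: +3 new -> 11 infected
Step 4: +6 new -> 17 infected
Step 5: +5 new -> 22 infected
Step 6: +6 new -> 28 infected
Step 7: +5 new -> 33 infected
Step 8: +4 new -> 37 infected
Step 9: +3 new -> 40 infected
Step 10: +2 new -> 42 infected
Step 11: +1 new -> 43 infected
Step 12: +0 new -> 43 infected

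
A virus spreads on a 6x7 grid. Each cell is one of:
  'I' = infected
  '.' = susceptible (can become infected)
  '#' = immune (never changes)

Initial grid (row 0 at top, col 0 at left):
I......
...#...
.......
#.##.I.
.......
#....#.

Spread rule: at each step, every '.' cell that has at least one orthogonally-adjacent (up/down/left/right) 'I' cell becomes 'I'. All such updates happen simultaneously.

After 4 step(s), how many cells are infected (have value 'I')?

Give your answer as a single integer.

Answer: 32

Derivation:
Step 0 (initial): 2 infected
Step 1: +6 new -> 8 infected
Step 2: +8 new -> 16 infected
Step 3: +10 new -> 26 infected
Step 4: +6 new -> 32 infected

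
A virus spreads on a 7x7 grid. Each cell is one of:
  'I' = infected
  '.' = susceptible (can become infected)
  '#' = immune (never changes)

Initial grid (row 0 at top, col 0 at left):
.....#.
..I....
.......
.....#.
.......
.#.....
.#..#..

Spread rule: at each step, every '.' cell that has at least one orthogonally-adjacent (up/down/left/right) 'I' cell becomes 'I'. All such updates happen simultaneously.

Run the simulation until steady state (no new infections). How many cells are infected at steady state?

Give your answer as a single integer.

Step 0 (initial): 1 infected
Step 1: +4 new -> 5 infected
Step 2: +7 new -> 12 infected
Step 3: +8 new -> 20 infected
Step 4: +7 new -> 27 infected
Step 5: +6 new -> 33 infected
Step 6: +5 new -> 38 infected
Step 7: +3 new -> 41 infected
Step 8: +2 new -> 43 infected
Step 9: +1 new -> 44 infected
Step 10: +0 new -> 44 infected

Answer: 44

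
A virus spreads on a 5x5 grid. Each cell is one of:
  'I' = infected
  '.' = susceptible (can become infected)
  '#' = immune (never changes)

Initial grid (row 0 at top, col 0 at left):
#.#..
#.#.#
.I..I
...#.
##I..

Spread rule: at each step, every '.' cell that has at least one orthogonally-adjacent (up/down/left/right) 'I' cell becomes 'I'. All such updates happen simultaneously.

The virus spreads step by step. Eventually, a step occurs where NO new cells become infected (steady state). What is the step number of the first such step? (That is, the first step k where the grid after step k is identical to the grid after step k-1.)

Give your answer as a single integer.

Answer: 5

Derivation:
Step 0 (initial): 3 infected
Step 1: +8 new -> 11 infected
Step 2: +4 new -> 15 infected
Step 3: +1 new -> 16 infected
Step 4: +1 new -> 17 infected
Step 5: +0 new -> 17 infected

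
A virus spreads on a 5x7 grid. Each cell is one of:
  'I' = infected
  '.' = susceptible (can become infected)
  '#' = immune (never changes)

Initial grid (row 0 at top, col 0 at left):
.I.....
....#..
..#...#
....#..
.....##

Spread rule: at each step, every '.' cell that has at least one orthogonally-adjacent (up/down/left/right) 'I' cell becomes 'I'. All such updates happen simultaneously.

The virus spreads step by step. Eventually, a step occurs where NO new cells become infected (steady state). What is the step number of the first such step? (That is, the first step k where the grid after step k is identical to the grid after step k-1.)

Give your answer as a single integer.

Step 0 (initial): 1 infected
Step 1: +3 new -> 4 infected
Step 2: +4 new -> 8 infected
Step 3: +4 new -> 12 infected
Step 4: +5 new -> 17 infected
Step 5: +6 new -> 23 infected
Step 6: +3 new -> 26 infected
Step 7: +2 new -> 28 infected
Step 8: +1 new -> 29 infected
Step 9: +0 new -> 29 infected

Answer: 9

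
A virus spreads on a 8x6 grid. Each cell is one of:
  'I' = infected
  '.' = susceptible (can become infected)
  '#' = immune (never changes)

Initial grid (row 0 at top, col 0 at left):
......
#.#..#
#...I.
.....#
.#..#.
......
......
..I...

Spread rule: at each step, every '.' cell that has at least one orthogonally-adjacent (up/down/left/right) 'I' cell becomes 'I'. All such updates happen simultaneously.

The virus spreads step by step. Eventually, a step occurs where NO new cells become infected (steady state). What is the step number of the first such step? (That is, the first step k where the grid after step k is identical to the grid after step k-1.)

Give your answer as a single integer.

Step 0 (initial): 2 infected
Step 1: +7 new -> 9 infected
Step 2: +9 new -> 18 infected
Step 3: +11 new -> 29 infected
Step 4: +6 new -> 35 infected
Step 5: +4 new -> 39 infected
Step 6: +2 new -> 41 infected
Step 7: +0 new -> 41 infected

Answer: 7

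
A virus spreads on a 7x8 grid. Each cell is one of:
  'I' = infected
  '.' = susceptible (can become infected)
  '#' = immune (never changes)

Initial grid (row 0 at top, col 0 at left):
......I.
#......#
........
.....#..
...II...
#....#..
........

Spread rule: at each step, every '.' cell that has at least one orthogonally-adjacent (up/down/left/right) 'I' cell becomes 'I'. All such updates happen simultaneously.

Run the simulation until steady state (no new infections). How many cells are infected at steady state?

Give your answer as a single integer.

Answer: 51

Derivation:
Step 0 (initial): 3 infected
Step 1: +9 new -> 12 infected
Step 2: +11 new -> 23 infected
Step 3: +14 new -> 37 infected
Step 4: +8 new -> 45 infected
Step 5: +5 new -> 50 infected
Step 6: +1 new -> 51 infected
Step 7: +0 new -> 51 infected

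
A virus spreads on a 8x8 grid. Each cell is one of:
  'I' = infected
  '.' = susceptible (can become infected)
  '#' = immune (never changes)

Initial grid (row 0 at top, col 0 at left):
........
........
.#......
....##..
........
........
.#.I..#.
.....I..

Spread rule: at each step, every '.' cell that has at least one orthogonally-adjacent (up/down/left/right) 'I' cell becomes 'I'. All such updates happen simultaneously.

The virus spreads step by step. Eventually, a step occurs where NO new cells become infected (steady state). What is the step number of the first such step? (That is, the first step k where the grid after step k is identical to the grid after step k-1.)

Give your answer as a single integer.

Answer: 10

Derivation:
Step 0 (initial): 2 infected
Step 1: +7 new -> 9 infected
Step 2: +6 new -> 15 infected
Step 3: +8 new -> 23 infected
Step 4: +7 new -> 30 infected
Step 5: +8 new -> 38 infected
Step 6: +7 new -> 45 infected
Step 7: +7 new -> 52 infected
Step 8: +5 new -> 57 infected
Step 9: +2 new -> 59 infected
Step 10: +0 new -> 59 infected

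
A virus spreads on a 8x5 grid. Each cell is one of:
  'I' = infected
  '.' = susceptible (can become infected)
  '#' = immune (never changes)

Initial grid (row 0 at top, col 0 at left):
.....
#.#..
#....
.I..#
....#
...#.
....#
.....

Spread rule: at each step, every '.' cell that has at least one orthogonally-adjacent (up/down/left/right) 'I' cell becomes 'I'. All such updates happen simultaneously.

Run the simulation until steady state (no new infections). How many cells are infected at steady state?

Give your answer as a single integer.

Answer: 32

Derivation:
Step 0 (initial): 1 infected
Step 1: +4 new -> 5 infected
Step 2: +6 new -> 11 infected
Step 3: +6 new -> 17 infected
Step 4: +7 new -> 24 infected
Step 5: +5 new -> 29 infected
Step 6: +2 new -> 31 infected
Step 7: +1 new -> 32 infected
Step 8: +0 new -> 32 infected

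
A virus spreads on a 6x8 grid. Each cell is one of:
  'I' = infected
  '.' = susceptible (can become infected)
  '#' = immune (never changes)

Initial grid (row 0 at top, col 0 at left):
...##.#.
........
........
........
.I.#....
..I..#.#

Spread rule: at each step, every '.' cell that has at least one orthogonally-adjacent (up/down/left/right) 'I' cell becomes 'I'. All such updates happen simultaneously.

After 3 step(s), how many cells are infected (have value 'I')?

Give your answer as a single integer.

Step 0 (initial): 2 infected
Step 1: +5 new -> 7 infected
Step 2: +5 new -> 12 infected
Step 3: +5 new -> 17 infected

Answer: 17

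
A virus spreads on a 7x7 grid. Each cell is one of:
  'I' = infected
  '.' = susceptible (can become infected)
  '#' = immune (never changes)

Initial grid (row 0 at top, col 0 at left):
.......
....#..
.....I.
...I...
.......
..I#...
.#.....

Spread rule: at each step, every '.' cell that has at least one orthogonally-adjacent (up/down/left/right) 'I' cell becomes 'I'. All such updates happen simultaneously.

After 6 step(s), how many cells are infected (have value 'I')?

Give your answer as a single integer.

Answer: 46

Derivation:
Step 0 (initial): 3 infected
Step 1: +11 new -> 14 infected
Step 2: +11 new -> 25 infected
Step 3: +12 new -> 37 infected
Step 4: +5 new -> 42 infected
Step 5: +3 new -> 45 infected
Step 6: +1 new -> 46 infected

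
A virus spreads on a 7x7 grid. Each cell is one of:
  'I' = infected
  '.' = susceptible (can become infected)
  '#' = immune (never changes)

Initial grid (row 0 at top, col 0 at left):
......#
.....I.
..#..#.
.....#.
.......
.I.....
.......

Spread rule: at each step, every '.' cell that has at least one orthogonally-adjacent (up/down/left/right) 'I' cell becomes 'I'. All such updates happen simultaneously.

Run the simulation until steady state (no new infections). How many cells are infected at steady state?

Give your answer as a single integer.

Answer: 45

Derivation:
Step 0 (initial): 2 infected
Step 1: +7 new -> 9 infected
Step 2: +10 new -> 19 infected
Step 3: +11 new -> 30 infected
Step 4: +8 new -> 38 infected
Step 5: +5 new -> 43 infected
Step 6: +2 new -> 45 infected
Step 7: +0 new -> 45 infected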